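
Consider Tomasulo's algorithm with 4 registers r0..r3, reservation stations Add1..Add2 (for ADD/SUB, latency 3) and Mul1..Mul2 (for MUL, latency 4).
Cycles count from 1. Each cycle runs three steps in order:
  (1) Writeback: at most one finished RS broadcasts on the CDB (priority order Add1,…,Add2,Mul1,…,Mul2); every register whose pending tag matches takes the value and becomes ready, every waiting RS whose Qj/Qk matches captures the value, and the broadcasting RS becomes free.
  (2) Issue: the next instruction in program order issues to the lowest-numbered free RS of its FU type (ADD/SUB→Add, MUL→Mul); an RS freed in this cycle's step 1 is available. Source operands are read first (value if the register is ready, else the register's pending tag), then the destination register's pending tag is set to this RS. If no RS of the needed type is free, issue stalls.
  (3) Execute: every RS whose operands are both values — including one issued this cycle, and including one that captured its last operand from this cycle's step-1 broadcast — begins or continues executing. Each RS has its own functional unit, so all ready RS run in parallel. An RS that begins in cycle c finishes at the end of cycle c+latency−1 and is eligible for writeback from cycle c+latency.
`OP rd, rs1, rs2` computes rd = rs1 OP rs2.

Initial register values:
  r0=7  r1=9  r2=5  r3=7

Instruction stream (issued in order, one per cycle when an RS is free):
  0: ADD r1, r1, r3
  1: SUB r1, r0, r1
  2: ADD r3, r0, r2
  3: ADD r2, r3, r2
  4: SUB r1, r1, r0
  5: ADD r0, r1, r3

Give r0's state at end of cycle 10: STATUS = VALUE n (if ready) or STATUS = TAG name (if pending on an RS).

cycle 1: issue ADD r1<-Add1 // r0:7,r1:Add1,r2:5,r3:7
cycle 2: issue SUB r1<-Add2 // r0:7,r1:Add2,r2:5,r3:7
cycle 3: stall // r0:7,r1:Add2,r2:5,r3:7
cycle 4: CDB Add1=16; issue ADD r3<-Add1 // r0:7,r1:Add2,r2:5,r3:Add1
cycle 5: stall // r0:7,r1:Add2,r2:5,r3:Add1
cycle 6: stall // r0:7,r1:Add2,r2:5,r3:Add1
cycle 7: CDB Add1=12; issue ADD r2<-Add1 // r0:7,r1:Add2,r2:Add1,r3:12
cycle 8: CDB Add2=-9; issue SUB r1<-Add2 // r0:7,r1:Add2,r2:Add1,r3:12
cycle 9: stall // r0:7,r1:Add2,r2:Add1,r3:12
cycle 10: CDB Add1=17; issue ADD r0<-Add1 // r0:Add1,r1:Add2,r2:17,r3:12

STATUS = TAG Add1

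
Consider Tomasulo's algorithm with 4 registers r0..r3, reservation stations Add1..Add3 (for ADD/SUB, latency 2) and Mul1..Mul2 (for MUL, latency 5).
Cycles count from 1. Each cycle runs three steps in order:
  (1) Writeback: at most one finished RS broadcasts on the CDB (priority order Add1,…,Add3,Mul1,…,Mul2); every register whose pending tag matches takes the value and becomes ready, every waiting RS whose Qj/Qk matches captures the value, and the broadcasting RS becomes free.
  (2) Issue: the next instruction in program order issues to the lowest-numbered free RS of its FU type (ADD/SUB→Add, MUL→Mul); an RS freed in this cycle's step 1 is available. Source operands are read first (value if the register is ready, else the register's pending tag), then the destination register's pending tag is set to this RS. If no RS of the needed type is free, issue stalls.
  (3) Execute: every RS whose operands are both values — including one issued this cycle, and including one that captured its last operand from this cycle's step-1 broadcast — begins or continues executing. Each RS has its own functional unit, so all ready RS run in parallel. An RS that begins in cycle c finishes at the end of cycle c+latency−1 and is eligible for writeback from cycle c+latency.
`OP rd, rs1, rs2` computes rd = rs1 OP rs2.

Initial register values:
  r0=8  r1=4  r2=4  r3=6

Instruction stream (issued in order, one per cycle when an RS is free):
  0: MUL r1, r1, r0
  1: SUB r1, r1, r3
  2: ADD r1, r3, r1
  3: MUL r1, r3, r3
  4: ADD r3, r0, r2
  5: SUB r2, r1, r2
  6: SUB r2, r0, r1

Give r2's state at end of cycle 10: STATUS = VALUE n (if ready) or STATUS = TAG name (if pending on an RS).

STATUS = TAG Add1

c1: issue MUL r1<-Mul1 | r0:8,r1:Mul1,r2:4,r3:6
c2: issue SUB r1<-Add1 | r0:8,r1:Add1,r2:4,r3:6
c3: issue ADD r1<-Add2 | r0:8,r1:Add2,r2:4,r3:6
c4: issue MUL r1<-Mul2 | r0:8,r1:Mul2,r2:4,r3:6
c5: issue ADD r3<-Add3 | r0:8,r1:Mul2,r2:4,r3:Add3
c6: CDB Mul1=32; stall | r0:8,r1:Mul2,r2:4,r3:Add3
c7: CDB Add3=12; issue SUB r2<-Add3 | r0:8,r1:Mul2,r2:Add3,r3:12
c8: CDB Add1=26; issue SUB r2<-Add1 | r0:8,r1:Mul2,r2:Add1,r3:12
c9: CDB Mul2=36 | r0:8,r1:36,r2:Add1,r3:12
c10: CDB Add2=32 | r0:8,r1:36,r2:Add1,r3:12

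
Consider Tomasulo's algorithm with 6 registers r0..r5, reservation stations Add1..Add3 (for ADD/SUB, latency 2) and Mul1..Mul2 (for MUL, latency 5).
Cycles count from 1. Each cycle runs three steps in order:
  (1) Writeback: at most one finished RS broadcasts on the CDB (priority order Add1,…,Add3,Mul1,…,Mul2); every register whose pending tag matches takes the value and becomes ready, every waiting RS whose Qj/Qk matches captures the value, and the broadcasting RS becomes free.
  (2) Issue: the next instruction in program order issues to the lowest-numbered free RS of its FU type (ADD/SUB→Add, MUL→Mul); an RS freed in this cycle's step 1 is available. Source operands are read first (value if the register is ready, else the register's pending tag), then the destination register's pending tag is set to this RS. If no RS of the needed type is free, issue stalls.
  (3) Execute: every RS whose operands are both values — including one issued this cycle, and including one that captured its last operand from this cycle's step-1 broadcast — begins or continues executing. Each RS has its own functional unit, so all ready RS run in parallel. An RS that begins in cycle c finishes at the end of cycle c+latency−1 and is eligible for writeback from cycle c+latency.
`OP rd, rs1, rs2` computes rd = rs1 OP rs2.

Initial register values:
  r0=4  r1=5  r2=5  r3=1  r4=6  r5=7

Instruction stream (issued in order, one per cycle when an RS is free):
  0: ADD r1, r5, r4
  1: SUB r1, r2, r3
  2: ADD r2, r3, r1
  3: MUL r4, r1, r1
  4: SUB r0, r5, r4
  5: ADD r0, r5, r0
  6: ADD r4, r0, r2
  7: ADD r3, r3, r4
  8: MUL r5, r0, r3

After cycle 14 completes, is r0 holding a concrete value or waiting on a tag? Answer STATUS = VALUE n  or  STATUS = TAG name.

STATUS = VALUE -2

  c1: issue ADD r1<-Add1  regs: r0:4,r1:Add1,r2:5,r3:1,r4:6,r5:7
  c2: issue SUB r1<-Add2  regs: r0:4,r1:Add2,r2:5,r3:1,r4:6,r5:7
  c3: CDB Add1=13; issue ADD r2<-Add1  regs: r0:4,r1:Add2,r2:Add1,r3:1,r4:6,r5:7
  c4: CDB Add2=4; issue MUL r4<-Mul1  regs: r0:4,r1:4,r2:Add1,r3:1,r4:Mul1,r5:7
  c5: issue SUB r0<-Add2  regs: r0:Add2,r1:4,r2:Add1,r3:1,r4:Mul1,r5:7
  c6: CDB Add1=5; issue ADD r0<-Add1  regs: r0:Add1,r1:4,r2:5,r3:1,r4:Mul1,r5:7
  c7: issue ADD r4<-Add3  regs: r0:Add1,r1:4,r2:5,r3:1,r4:Add3,r5:7
  c8: stall  regs: r0:Add1,r1:4,r2:5,r3:1,r4:Add3,r5:7
  c9: CDB Mul1=16; stall  regs: r0:Add1,r1:4,r2:5,r3:1,r4:Add3,r5:7
  c10: stall  regs: r0:Add1,r1:4,r2:5,r3:1,r4:Add3,r5:7
  c11: CDB Add2=-9; issue ADD r3<-Add2  regs: r0:Add1,r1:4,r2:5,r3:Add2,r4:Add3,r5:7
  c12: issue MUL r5<-Mul1  regs: r0:Add1,r1:4,r2:5,r3:Add2,r4:Add3,r5:Mul1
  c13: CDB Add1=-2  regs: r0:-2,r1:4,r2:5,r3:Add2,r4:Add3,r5:Mul1
  c14: -  regs: r0:-2,r1:4,r2:5,r3:Add2,r4:Add3,r5:Mul1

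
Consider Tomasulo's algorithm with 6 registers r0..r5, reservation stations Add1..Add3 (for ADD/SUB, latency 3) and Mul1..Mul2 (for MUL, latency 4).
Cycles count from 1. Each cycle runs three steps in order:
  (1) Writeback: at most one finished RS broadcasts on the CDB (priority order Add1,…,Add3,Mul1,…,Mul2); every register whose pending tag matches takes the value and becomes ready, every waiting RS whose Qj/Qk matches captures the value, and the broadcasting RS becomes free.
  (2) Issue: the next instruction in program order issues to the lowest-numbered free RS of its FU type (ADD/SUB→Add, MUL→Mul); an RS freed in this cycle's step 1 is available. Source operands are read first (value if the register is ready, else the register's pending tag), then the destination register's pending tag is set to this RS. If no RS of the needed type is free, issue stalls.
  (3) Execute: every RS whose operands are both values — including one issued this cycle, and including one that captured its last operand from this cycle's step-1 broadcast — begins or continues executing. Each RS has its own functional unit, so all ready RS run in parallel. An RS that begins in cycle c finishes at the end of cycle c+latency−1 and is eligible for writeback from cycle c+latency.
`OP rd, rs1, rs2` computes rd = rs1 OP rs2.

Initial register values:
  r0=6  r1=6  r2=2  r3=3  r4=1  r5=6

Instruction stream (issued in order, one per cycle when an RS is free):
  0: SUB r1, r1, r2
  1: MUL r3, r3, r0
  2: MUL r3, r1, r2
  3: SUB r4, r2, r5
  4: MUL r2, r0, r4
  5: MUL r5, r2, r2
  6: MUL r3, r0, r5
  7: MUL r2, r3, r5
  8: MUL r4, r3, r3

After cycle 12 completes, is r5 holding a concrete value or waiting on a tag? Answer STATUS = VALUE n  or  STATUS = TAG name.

STATUS = TAG Mul2

  c1: issue SUB r1<-Add1  regs: r0:6,r1:Add1,r2:2,r3:3,r4:1,r5:6
  c2: issue MUL r3<-Mul1  regs: r0:6,r1:Add1,r2:2,r3:Mul1,r4:1,r5:6
  c3: issue MUL r3<-Mul2  regs: r0:6,r1:Add1,r2:2,r3:Mul2,r4:1,r5:6
  c4: CDB Add1=4; issue SUB r4<-Add1  regs: r0:6,r1:4,r2:2,r3:Mul2,r4:Add1,r5:6
  c5: stall  regs: r0:6,r1:4,r2:2,r3:Mul2,r4:Add1,r5:6
  c6: CDB Mul1=18; issue MUL r2<-Mul1  regs: r0:6,r1:4,r2:Mul1,r3:Mul2,r4:Add1,r5:6
  c7: CDB Add1=-4; stall  regs: r0:6,r1:4,r2:Mul1,r3:Mul2,r4:-4,r5:6
  c8: CDB Mul2=8; issue MUL r5<-Mul2  regs: r0:6,r1:4,r2:Mul1,r3:8,r4:-4,r5:Mul2
  c9: stall  regs: r0:6,r1:4,r2:Mul1,r3:8,r4:-4,r5:Mul2
  c10: stall  regs: r0:6,r1:4,r2:Mul1,r3:8,r4:-4,r5:Mul2
  c11: CDB Mul1=-24; issue MUL r3<-Mul1  regs: r0:6,r1:4,r2:-24,r3:Mul1,r4:-4,r5:Mul2
  c12: stall  regs: r0:6,r1:4,r2:-24,r3:Mul1,r4:-4,r5:Mul2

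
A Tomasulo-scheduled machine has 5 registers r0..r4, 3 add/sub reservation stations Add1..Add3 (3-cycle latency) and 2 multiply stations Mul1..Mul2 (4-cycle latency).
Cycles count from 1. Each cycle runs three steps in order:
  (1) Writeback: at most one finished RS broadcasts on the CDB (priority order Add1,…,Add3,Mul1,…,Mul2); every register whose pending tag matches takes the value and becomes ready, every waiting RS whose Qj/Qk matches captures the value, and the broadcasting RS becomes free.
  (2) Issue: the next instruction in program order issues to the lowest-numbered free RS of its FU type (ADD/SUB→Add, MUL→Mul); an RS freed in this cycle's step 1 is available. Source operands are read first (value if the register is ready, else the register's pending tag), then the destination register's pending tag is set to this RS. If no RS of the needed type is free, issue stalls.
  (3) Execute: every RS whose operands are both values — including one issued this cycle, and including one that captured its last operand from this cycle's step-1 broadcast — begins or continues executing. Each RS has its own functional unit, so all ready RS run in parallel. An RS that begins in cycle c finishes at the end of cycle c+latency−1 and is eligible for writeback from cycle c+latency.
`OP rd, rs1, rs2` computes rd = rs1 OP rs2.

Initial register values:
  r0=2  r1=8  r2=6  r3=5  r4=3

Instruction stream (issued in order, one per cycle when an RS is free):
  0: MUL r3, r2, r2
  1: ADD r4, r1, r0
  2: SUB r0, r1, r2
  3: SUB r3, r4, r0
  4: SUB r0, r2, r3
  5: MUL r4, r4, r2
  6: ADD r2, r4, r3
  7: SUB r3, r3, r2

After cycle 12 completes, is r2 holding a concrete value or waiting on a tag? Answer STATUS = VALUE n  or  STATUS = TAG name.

STATUS = TAG Add2

  c1: issue MUL r3<-Mul1  regs: r0:2,r1:8,r2:6,r3:Mul1,r4:3
  c2: issue ADD r4<-Add1  regs: r0:2,r1:8,r2:6,r3:Mul1,r4:Add1
  c3: issue SUB r0<-Add2  regs: r0:Add2,r1:8,r2:6,r3:Mul1,r4:Add1
  c4: issue SUB r3<-Add3  regs: r0:Add2,r1:8,r2:6,r3:Add3,r4:Add1
  c5: CDB Add1=10; issue SUB r0<-Add1  regs: r0:Add1,r1:8,r2:6,r3:Add3,r4:10
  c6: CDB Add2=2; issue MUL r4<-Mul2  regs: r0:Add1,r1:8,r2:6,r3:Add3,r4:Mul2
  c7: CDB Mul1=36; issue ADD r2<-Add2  regs: r0:Add1,r1:8,r2:Add2,r3:Add3,r4:Mul2
  c8: stall  regs: r0:Add1,r1:8,r2:Add2,r3:Add3,r4:Mul2
  c9: CDB Add3=8; issue SUB r3<-Add3  regs: r0:Add1,r1:8,r2:Add2,r3:Add3,r4:Mul2
  c10: CDB Mul2=60  regs: r0:Add1,r1:8,r2:Add2,r3:Add3,r4:60
  c11: -  regs: r0:Add1,r1:8,r2:Add2,r3:Add3,r4:60
  c12: CDB Add1=-2  regs: r0:-2,r1:8,r2:Add2,r3:Add3,r4:60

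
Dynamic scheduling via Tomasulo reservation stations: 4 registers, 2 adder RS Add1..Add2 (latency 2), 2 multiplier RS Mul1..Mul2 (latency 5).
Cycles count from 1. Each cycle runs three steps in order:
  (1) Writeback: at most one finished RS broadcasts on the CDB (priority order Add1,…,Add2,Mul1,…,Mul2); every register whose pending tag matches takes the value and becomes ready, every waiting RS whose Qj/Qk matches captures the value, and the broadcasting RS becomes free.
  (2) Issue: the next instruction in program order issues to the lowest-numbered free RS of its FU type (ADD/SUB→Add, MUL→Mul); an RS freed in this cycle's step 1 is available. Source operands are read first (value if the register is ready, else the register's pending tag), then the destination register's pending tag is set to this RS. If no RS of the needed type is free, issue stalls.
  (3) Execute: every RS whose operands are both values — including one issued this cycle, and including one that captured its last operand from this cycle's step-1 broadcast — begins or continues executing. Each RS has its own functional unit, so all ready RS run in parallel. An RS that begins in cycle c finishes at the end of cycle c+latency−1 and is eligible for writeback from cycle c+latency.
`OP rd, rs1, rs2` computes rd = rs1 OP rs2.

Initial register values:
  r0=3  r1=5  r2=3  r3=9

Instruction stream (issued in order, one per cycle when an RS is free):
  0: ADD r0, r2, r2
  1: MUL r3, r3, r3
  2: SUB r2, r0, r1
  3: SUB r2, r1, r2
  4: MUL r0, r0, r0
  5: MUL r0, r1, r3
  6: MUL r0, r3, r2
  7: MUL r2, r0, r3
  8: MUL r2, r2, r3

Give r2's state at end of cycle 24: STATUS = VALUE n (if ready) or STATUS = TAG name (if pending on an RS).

c1: issue ADD r0<-Add1 | r0:Add1,r1:5,r2:3,r3:9
c2: issue MUL r3<-Mul1 | r0:Add1,r1:5,r2:3,r3:Mul1
c3: CDB Add1=6; issue SUB r2<-Add1 | r0:6,r1:5,r2:Add1,r3:Mul1
c4: issue SUB r2<-Add2 | r0:6,r1:5,r2:Add2,r3:Mul1
c5: CDB Add1=1; issue MUL r0<-Mul2 | r0:Mul2,r1:5,r2:Add2,r3:Mul1
c6: stall | r0:Mul2,r1:5,r2:Add2,r3:Mul1
c7: CDB Add2=4; stall | r0:Mul2,r1:5,r2:4,r3:Mul1
c8: CDB Mul1=81; issue MUL r0<-Mul1 | r0:Mul1,r1:5,r2:4,r3:81
c9: stall | r0:Mul1,r1:5,r2:4,r3:81
c10: CDB Mul2=36; issue MUL r0<-Mul2 | r0:Mul2,r1:5,r2:4,r3:81
c11: stall | r0:Mul2,r1:5,r2:4,r3:81
c12: stall | r0:Mul2,r1:5,r2:4,r3:81
c13: CDB Mul1=405; issue MUL r2<-Mul1 | r0:Mul2,r1:5,r2:Mul1,r3:81
c14: stall | r0:Mul2,r1:5,r2:Mul1,r3:81
c15: CDB Mul2=324; issue MUL r2<-Mul2 | r0:324,r1:5,r2:Mul2,r3:81
c16: - | r0:324,r1:5,r2:Mul2,r3:81
c17: - | r0:324,r1:5,r2:Mul2,r3:81
c18: - | r0:324,r1:5,r2:Mul2,r3:81
c19: - | r0:324,r1:5,r2:Mul2,r3:81
c20: CDB Mul1=26244 | r0:324,r1:5,r2:Mul2,r3:81
c21: - | r0:324,r1:5,r2:Mul2,r3:81
c22: - | r0:324,r1:5,r2:Mul2,r3:81
c23: - | r0:324,r1:5,r2:Mul2,r3:81
c24: - | r0:324,r1:5,r2:Mul2,r3:81

STATUS = TAG Mul2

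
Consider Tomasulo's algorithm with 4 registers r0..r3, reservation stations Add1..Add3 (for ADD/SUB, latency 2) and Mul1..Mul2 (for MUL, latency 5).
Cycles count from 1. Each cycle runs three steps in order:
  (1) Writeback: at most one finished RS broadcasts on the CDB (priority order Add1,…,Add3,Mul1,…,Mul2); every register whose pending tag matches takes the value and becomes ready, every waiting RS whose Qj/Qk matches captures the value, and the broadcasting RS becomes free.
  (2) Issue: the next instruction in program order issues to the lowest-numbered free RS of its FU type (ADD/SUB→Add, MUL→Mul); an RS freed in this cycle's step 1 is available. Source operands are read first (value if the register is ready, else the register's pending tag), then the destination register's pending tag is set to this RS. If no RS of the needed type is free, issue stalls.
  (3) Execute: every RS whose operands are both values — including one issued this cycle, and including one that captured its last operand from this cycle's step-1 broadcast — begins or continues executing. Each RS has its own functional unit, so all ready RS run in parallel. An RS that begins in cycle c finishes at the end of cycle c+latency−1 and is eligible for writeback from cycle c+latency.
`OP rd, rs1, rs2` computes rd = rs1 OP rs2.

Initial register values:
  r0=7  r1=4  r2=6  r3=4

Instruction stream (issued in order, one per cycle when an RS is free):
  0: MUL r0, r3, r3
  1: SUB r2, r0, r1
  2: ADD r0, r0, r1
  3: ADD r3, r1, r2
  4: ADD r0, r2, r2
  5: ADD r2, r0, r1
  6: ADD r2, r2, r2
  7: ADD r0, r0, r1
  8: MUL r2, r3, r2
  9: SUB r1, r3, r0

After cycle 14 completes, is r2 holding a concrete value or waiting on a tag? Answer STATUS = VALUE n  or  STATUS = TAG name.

STATUS = TAG Mul1

cycle 1: issue MUL r0<-Mul1 // r0:Mul1,r1:4,r2:6,r3:4
cycle 2: issue SUB r2<-Add1 // r0:Mul1,r1:4,r2:Add1,r3:4
cycle 3: issue ADD r0<-Add2 // r0:Add2,r1:4,r2:Add1,r3:4
cycle 4: issue ADD r3<-Add3 // r0:Add2,r1:4,r2:Add1,r3:Add3
cycle 5: stall // r0:Add2,r1:4,r2:Add1,r3:Add3
cycle 6: CDB Mul1=16; stall // r0:Add2,r1:4,r2:Add1,r3:Add3
cycle 7: stall // r0:Add2,r1:4,r2:Add1,r3:Add3
cycle 8: CDB Add1=12; issue ADD r0<-Add1 // r0:Add1,r1:4,r2:12,r3:Add3
cycle 9: CDB Add2=20; issue ADD r2<-Add2 // r0:Add1,r1:4,r2:Add2,r3:Add3
cycle 10: CDB Add1=24; issue ADD r2<-Add1 // r0:24,r1:4,r2:Add1,r3:Add3
cycle 11: CDB Add3=16; issue ADD r0<-Add3 // r0:Add3,r1:4,r2:Add1,r3:16
cycle 12: CDB Add2=28; issue MUL r2<-Mul1 // r0:Add3,r1:4,r2:Mul1,r3:16
cycle 13: CDB Add3=28; issue SUB r1<-Add2 // r0:28,r1:Add2,r2:Mul1,r3:16
cycle 14: CDB Add1=56 // r0:28,r1:Add2,r2:Mul1,r3:16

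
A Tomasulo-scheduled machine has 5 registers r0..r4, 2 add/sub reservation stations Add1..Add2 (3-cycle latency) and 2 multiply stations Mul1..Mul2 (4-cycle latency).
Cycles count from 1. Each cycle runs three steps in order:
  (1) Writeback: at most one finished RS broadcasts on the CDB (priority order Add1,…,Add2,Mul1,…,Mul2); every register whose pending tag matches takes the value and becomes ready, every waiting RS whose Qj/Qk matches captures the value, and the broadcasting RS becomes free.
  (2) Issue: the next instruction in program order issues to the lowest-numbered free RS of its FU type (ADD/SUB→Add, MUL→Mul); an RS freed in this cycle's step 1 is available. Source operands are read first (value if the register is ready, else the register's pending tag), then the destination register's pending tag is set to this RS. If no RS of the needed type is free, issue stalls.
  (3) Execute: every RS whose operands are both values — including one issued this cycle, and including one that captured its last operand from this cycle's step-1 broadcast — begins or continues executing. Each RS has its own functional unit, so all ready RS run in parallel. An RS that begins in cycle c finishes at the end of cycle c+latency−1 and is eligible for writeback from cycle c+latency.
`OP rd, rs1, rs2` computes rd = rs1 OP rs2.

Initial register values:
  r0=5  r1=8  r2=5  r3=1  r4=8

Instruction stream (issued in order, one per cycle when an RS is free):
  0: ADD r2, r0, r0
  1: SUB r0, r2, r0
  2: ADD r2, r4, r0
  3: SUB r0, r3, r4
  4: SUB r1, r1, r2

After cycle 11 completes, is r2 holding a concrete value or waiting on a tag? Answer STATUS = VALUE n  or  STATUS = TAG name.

c1: issue ADD r2<-Add1 | r0:5,r1:8,r2:Add1,r3:1,r4:8
c2: issue SUB r0<-Add2 | r0:Add2,r1:8,r2:Add1,r3:1,r4:8
c3: stall | r0:Add2,r1:8,r2:Add1,r3:1,r4:8
c4: CDB Add1=10; issue ADD r2<-Add1 | r0:Add2,r1:8,r2:Add1,r3:1,r4:8
c5: stall | r0:Add2,r1:8,r2:Add1,r3:1,r4:8
c6: stall | r0:Add2,r1:8,r2:Add1,r3:1,r4:8
c7: CDB Add2=5; issue SUB r0<-Add2 | r0:Add2,r1:8,r2:Add1,r3:1,r4:8
c8: stall | r0:Add2,r1:8,r2:Add1,r3:1,r4:8
c9: stall | r0:Add2,r1:8,r2:Add1,r3:1,r4:8
c10: CDB Add1=13; issue SUB r1<-Add1 | r0:Add2,r1:Add1,r2:13,r3:1,r4:8
c11: CDB Add2=-7 | r0:-7,r1:Add1,r2:13,r3:1,r4:8

STATUS = VALUE 13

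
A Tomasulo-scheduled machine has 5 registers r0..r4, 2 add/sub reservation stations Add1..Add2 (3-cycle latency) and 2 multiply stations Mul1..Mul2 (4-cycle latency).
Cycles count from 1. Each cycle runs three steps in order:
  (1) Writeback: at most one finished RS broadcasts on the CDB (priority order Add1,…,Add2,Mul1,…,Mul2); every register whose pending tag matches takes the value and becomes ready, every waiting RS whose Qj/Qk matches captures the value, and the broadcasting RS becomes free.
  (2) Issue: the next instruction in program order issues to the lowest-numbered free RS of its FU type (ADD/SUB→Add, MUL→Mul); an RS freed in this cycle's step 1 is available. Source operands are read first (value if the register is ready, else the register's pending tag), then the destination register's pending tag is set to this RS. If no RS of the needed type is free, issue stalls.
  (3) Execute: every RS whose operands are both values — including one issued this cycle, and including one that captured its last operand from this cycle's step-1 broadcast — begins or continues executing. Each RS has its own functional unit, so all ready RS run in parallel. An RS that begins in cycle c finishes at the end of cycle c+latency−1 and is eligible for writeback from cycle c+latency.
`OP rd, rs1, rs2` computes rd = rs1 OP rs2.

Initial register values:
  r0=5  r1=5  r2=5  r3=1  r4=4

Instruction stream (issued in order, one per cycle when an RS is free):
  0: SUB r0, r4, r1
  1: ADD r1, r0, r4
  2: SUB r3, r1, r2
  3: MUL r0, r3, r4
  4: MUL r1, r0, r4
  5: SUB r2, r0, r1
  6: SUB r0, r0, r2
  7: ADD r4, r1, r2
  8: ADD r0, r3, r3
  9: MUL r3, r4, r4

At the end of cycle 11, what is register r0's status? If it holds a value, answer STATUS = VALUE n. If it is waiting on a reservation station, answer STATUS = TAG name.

c1: issue SUB r0<-Add1 | r0:Add1,r1:5,r2:5,r3:1,r4:4
c2: issue ADD r1<-Add2 | r0:Add1,r1:Add2,r2:5,r3:1,r4:4
c3: stall | r0:Add1,r1:Add2,r2:5,r3:1,r4:4
c4: CDB Add1=-1; issue SUB r3<-Add1 | r0:-1,r1:Add2,r2:5,r3:Add1,r4:4
c5: issue MUL r0<-Mul1 | r0:Mul1,r1:Add2,r2:5,r3:Add1,r4:4
c6: issue MUL r1<-Mul2 | r0:Mul1,r1:Mul2,r2:5,r3:Add1,r4:4
c7: CDB Add2=3; issue SUB r2<-Add2 | r0:Mul1,r1:Mul2,r2:Add2,r3:Add1,r4:4
c8: stall | r0:Mul1,r1:Mul2,r2:Add2,r3:Add1,r4:4
c9: stall | r0:Mul1,r1:Mul2,r2:Add2,r3:Add1,r4:4
c10: CDB Add1=-2; issue SUB r0<-Add1 | r0:Add1,r1:Mul2,r2:Add2,r3:-2,r4:4
c11: stall | r0:Add1,r1:Mul2,r2:Add2,r3:-2,r4:4

STATUS = TAG Add1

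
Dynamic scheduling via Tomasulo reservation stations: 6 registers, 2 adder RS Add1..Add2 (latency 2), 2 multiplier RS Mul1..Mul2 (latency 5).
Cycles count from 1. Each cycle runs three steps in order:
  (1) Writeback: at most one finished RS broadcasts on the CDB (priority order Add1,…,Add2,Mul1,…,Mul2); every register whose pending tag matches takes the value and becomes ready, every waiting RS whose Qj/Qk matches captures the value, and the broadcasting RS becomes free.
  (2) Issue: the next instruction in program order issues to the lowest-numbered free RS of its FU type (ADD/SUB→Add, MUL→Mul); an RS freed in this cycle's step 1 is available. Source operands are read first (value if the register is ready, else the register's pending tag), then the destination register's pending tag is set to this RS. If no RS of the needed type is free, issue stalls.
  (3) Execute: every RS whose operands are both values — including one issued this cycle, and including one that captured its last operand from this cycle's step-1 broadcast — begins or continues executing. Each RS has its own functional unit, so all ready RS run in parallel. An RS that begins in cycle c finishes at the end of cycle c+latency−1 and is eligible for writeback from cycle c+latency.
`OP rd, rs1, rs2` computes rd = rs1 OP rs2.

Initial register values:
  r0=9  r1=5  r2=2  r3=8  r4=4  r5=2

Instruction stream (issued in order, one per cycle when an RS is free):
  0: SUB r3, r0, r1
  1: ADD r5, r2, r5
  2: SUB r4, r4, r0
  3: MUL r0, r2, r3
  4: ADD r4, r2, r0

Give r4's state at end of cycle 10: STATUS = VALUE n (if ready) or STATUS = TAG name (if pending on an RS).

STATUS = TAG Add1

c1: issue SUB r3<-Add1 | r0:9,r1:5,r2:2,r3:Add1,r4:4,r5:2
c2: issue ADD r5<-Add2 | r0:9,r1:5,r2:2,r3:Add1,r4:4,r5:Add2
c3: CDB Add1=4; issue SUB r4<-Add1 | r0:9,r1:5,r2:2,r3:4,r4:Add1,r5:Add2
c4: CDB Add2=4; issue MUL r0<-Mul1 | r0:Mul1,r1:5,r2:2,r3:4,r4:Add1,r5:4
c5: CDB Add1=-5; issue ADD r4<-Add1 | r0:Mul1,r1:5,r2:2,r3:4,r4:Add1,r5:4
c6: - | r0:Mul1,r1:5,r2:2,r3:4,r4:Add1,r5:4
c7: - | r0:Mul1,r1:5,r2:2,r3:4,r4:Add1,r5:4
c8: - | r0:Mul1,r1:5,r2:2,r3:4,r4:Add1,r5:4
c9: CDB Mul1=8 | r0:8,r1:5,r2:2,r3:4,r4:Add1,r5:4
c10: - | r0:8,r1:5,r2:2,r3:4,r4:Add1,r5:4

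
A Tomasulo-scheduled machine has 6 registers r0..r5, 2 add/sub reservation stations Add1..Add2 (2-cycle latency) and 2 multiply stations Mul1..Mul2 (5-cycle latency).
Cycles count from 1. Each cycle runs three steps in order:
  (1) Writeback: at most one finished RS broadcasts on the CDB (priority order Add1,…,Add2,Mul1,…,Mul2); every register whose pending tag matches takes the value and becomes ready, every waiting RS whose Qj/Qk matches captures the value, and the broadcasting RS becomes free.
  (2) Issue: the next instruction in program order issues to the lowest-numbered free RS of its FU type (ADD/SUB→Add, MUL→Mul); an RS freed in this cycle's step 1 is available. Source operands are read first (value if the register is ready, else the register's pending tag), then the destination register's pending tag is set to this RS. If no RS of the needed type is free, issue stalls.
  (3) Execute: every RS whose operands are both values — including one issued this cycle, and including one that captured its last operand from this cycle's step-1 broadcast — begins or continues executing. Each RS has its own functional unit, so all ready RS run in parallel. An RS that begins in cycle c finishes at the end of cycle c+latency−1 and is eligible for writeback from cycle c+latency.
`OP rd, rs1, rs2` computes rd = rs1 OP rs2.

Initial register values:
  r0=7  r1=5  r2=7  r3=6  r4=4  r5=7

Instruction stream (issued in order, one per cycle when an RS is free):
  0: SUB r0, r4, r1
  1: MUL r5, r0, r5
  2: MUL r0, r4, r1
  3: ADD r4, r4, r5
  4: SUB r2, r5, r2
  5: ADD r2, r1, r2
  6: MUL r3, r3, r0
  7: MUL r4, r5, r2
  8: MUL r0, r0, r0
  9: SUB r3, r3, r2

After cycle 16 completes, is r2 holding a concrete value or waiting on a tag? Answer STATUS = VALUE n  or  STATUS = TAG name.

STATUS = VALUE -9

c1: issue SUB r0<-Add1 | r0:Add1,r1:5,r2:7,r3:6,r4:4,r5:7
c2: issue MUL r5<-Mul1 | r0:Add1,r1:5,r2:7,r3:6,r4:4,r5:Mul1
c3: CDB Add1=-1; issue MUL r0<-Mul2 | r0:Mul2,r1:5,r2:7,r3:6,r4:4,r5:Mul1
c4: issue ADD r4<-Add1 | r0:Mul2,r1:5,r2:7,r3:6,r4:Add1,r5:Mul1
c5: issue SUB r2<-Add2 | r0:Mul2,r1:5,r2:Add2,r3:6,r4:Add1,r5:Mul1
c6: stall | r0:Mul2,r1:5,r2:Add2,r3:6,r4:Add1,r5:Mul1
c7: stall | r0:Mul2,r1:5,r2:Add2,r3:6,r4:Add1,r5:Mul1
c8: CDB Mul1=-7; stall | r0:Mul2,r1:5,r2:Add2,r3:6,r4:Add1,r5:-7
c9: CDB Mul2=20; stall | r0:20,r1:5,r2:Add2,r3:6,r4:Add1,r5:-7
c10: CDB Add1=-3; issue ADD r2<-Add1 | r0:20,r1:5,r2:Add1,r3:6,r4:-3,r5:-7
c11: CDB Add2=-14; issue MUL r3<-Mul1 | r0:20,r1:5,r2:Add1,r3:Mul1,r4:-3,r5:-7
c12: issue MUL r4<-Mul2 | r0:20,r1:5,r2:Add1,r3:Mul1,r4:Mul2,r5:-7
c13: CDB Add1=-9; stall | r0:20,r1:5,r2:-9,r3:Mul1,r4:Mul2,r5:-7
c14: stall | r0:20,r1:5,r2:-9,r3:Mul1,r4:Mul2,r5:-7
c15: stall | r0:20,r1:5,r2:-9,r3:Mul1,r4:Mul2,r5:-7
c16: CDB Mul1=120; issue MUL r0<-Mul1 | r0:Mul1,r1:5,r2:-9,r3:120,r4:Mul2,r5:-7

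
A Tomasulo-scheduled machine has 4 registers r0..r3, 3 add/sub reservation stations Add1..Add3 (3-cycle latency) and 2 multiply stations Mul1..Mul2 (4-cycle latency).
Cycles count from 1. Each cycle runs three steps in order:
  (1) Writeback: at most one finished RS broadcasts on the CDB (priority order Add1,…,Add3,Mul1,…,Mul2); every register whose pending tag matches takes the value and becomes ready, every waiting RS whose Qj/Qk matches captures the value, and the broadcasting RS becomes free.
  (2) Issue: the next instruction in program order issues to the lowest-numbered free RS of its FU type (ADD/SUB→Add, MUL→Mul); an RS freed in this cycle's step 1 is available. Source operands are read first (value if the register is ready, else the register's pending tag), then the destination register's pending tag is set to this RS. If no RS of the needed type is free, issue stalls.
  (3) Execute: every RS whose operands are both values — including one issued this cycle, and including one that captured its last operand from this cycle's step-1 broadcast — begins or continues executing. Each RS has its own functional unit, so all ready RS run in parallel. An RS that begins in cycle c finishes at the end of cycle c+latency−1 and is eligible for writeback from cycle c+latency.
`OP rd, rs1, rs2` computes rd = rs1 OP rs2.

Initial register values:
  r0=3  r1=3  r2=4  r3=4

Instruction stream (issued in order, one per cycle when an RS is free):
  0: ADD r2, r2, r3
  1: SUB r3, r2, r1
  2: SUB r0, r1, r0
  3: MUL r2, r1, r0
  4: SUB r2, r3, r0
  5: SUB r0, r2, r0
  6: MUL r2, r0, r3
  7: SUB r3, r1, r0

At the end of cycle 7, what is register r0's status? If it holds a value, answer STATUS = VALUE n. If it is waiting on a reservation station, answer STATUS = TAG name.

cycle 1: issue ADD r2<-Add1 // r0:3,r1:3,r2:Add1,r3:4
cycle 2: issue SUB r3<-Add2 // r0:3,r1:3,r2:Add1,r3:Add2
cycle 3: issue SUB r0<-Add3 // r0:Add3,r1:3,r2:Add1,r3:Add2
cycle 4: CDB Add1=8; issue MUL r2<-Mul1 // r0:Add3,r1:3,r2:Mul1,r3:Add2
cycle 5: issue SUB r2<-Add1 // r0:Add3,r1:3,r2:Add1,r3:Add2
cycle 6: CDB Add3=0; issue SUB r0<-Add3 // r0:Add3,r1:3,r2:Add1,r3:Add2
cycle 7: CDB Add2=5; issue MUL r2<-Mul2 // r0:Add3,r1:3,r2:Mul2,r3:5

STATUS = TAG Add3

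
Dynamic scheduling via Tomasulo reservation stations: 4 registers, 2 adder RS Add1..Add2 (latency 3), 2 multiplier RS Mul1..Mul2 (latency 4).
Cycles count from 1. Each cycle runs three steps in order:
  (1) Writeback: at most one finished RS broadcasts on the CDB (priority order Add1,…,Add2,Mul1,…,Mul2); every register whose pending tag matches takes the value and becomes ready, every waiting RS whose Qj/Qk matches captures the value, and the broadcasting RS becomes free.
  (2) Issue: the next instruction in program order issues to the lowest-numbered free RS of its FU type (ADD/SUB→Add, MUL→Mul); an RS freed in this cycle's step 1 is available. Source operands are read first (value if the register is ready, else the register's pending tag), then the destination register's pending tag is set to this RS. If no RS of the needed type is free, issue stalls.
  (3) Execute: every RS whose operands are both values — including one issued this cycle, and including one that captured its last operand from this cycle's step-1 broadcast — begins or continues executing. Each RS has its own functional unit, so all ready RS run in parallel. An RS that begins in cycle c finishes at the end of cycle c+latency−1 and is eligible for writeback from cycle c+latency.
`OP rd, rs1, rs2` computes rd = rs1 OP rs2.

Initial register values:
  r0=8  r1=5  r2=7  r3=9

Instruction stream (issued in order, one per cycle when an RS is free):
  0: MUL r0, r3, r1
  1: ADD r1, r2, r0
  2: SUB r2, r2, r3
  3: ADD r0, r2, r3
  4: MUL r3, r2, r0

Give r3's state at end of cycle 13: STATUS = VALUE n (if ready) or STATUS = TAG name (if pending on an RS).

  c1: issue MUL r0<-Mul1  regs: r0:Mul1,r1:5,r2:7,r3:9
  c2: issue ADD r1<-Add1  regs: r0:Mul1,r1:Add1,r2:7,r3:9
  c3: issue SUB r2<-Add2  regs: r0:Mul1,r1:Add1,r2:Add2,r3:9
  c4: stall  regs: r0:Mul1,r1:Add1,r2:Add2,r3:9
  c5: CDB Mul1=45; stall  regs: r0:45,r1:Add1,r2:Add2,r3:9
  c6: CDB Add2=-2; issue ADD r0<-Add2  regs: r0:Add2,r1:Add1,r2:-2,r3:9
  c7: issue MUL r3<-Mul1  regs: r0:Add2,r1:Add1,r2:-2,r3:Mul1
  c8: CDB Add1=52  regs: r0:Add2,r1:52,r2:-2,r3:Mul1
  c9: CDB Add2=7  regs: r0:7,r1:52,r2:-2,r3:Mul1
  c10: -  regs: r0:7,r1:52,r2:-2,r3:Mul1
  c11: -  regs: r0:7,r1:52,r2:-2,r3:Mul1
  c12: -  regs: r0:7,r1:52,r2:-2,r3:Mul1
  c13: CDB Mul1=-14  regs: r0:7,r1:52,r2:-2,r3:-14

STATUS = VALUE -14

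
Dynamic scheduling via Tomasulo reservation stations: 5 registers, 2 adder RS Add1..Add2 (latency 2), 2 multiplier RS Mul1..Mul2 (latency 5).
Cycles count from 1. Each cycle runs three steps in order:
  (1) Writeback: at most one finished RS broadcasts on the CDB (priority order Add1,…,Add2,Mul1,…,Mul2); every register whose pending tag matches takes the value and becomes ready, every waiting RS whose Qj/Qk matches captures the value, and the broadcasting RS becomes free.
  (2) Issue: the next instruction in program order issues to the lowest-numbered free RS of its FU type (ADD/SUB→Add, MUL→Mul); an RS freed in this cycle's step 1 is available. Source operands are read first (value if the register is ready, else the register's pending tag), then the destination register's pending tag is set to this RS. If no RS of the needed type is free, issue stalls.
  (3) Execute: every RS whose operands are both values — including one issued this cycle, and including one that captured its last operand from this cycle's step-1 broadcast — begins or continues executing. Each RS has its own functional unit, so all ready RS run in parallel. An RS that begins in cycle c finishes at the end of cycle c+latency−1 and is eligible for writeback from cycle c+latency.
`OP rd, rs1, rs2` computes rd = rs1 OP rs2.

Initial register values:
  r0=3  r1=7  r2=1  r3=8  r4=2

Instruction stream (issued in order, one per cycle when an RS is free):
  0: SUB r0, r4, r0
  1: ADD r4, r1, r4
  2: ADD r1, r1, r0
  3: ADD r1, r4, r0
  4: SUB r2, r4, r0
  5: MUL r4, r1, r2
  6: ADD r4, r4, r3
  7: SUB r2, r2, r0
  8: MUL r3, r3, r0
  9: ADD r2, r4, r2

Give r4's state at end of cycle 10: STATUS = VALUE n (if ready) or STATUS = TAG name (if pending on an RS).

STATUS = TAG Add1

cycle 1: issue SUB r0<-Add1 // r0:Add1,r1:7,r2:1,r3:8,r4:2
cycle 2: issue ADD r4<-Add2 // r0:Add1,r1:7,r2:1,r3:8,r4:Add2
cycle 3: CDB Add1=-1; issue ADD r1<-Add1 // r0:-1,r1:Add1,r2:1,r3:8,r4:Add2
cycle 4: CDB Add2=9; issue ADD r1<-Add2 // r0:-1,r1:Add2,r2:1,r3:8,r4:9
cycle 5: CDB Add1=6; issue SUB r2<-Add1 // r0:-1,r1:Add2,r2:Add1,r3:8,r4:9
cycle 6: CDB Add2=8; issue MUL r4<-Mul1 // r0:-1,r1:8,r2:Add1,r3:8,r4:Mul1
cycle 7: CDB Add1=10; issue ADD r4<-Add1 // r0:-1,r1:8,r2:10,r3:8,r4:Add1
cycle 8: issue SUB r2<-Add2 // r0:-1,r1:8,r2:Add2,r3:8,r4:Add1
cycle 9: issue MUL r3<-Mul2 // r0:-1,r1:8,r2:Add2,r3:Mul2,r4:Add1
cycle 10: CDB Add2=11; issue ADD r2<-Add2 // r0:-1,r1:8,r2:Add2,r3:Mul2,r4:Add1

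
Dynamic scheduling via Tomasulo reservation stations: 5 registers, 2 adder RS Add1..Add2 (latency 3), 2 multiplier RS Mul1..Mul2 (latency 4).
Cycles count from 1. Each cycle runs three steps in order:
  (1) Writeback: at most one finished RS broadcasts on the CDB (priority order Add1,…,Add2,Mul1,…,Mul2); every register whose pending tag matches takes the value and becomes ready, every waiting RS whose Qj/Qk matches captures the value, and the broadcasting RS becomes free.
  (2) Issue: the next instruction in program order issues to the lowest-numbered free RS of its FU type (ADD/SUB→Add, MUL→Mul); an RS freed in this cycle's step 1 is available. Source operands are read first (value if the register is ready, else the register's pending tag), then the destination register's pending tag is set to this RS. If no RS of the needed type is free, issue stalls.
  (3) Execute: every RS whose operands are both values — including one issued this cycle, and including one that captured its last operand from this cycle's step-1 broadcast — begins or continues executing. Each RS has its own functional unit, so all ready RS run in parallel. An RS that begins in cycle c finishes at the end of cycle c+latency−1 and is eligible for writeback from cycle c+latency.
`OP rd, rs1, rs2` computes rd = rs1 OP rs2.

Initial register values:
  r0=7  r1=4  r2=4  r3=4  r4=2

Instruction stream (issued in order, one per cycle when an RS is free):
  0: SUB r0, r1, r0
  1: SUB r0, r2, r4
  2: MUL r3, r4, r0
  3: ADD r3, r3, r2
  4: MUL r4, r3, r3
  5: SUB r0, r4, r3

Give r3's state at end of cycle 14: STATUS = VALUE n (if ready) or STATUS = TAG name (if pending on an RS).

STATUS = VALUE 8

cycle 1: issue SUB r0<-Add1 // r0:Add1,r1:4,r2:4,r3:4,r4:2
cycle 2: issue SUB r0<-Add2 // r0:Add2,r1:4,r2:4,r3:4,r4:2
cycle 3: issue MUL r3<-Mul1 // r0:Add2,r1:4,r2:4,r3:Mul1,r4:2
cycle 4: CDB Add1=-3; issue ADD r3<-Add1 // r0:Add2,r1:4,r2:4,r3:Add1,r4:2
cycle 5: CDB Add2=2; issue MUL r4<-Mul2 // r0:2,r1:4,r2:4,r3:Add1,r4:Mul2
cycle 6: issue SUB r0<-Add2 // r0:Add2,r1:4,r2:4,r3:Add1,r4:Mul2
cycle 7: - // r0:Add2,r1:4,r2:4,r3:Add1,r4:Mul2
cycle 8: - // r0:Add2,r1:4,r2:4,r3:Add1,r4:Mul2
cycle 9: CDB Mul1=4 // r0:Add2,r1:4,r2:4,r3:Add1,r4:Mul2
cycle 10: - // r0:Add2,r1:4,r2:4,r3:Add1,r4:Mul2
cycle 11: - // r0:Add2,r1:4,r2:4,r3:Add1,r4:Mul2
cycle 12: CDB Add1=8 // r0:Add2,r1:4,r2:4,r3:8,r4:Mul2
cycle 13: - // r0:Add2,r1:4,r2:4,r3:8,r4:Mul2
cycle 14: - // r0:Add2,r1:4,r2:4,r3:8,r4:Mul2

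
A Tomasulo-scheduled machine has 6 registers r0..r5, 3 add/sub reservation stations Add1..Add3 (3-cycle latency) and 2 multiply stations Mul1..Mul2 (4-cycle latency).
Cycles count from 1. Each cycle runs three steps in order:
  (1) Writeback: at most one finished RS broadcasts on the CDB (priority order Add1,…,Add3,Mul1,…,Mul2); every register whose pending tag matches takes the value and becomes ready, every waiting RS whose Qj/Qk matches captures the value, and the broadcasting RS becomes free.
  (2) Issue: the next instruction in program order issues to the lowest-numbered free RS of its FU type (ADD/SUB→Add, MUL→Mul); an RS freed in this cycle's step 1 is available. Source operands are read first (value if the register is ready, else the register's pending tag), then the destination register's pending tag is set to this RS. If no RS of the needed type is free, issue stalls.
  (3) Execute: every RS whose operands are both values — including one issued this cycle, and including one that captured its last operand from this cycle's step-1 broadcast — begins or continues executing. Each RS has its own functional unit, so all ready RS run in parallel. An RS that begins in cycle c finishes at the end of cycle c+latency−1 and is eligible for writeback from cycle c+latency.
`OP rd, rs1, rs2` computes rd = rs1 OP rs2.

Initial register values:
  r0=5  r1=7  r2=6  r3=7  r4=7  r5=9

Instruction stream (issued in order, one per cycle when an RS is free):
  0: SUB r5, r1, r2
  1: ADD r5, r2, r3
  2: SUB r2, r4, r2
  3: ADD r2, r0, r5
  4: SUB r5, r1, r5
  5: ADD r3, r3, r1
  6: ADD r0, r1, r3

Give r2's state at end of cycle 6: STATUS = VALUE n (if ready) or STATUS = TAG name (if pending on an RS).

c1: issue SUB r5<-Add1 | r0:5,r1:7,r2:6,r3:7,r4:7,r5:Add1
c2: issue ADD r5<-Add2 | r0:5,r1:7,r2:6,r3:7,r4:7,r5:Add2
c3: issue SUB r2<-Add3 | r0:5,r1:7,r2:Add3,r3:7,r4:7,r5:Add2
c4: CDB Add1=1; issue ADD r2<-Add1 | r0:5,r1:7,r2:Add1,r3:7,r4:7,r5:Add2
c5: CDB Add2=13; issue SUB r5<-Add2 | r0:5,r1:7,r2:Add1,r3:7,r4:7,r5:Add2
c6: CDB Add3=1; issue ADD r3<-Add3 | r0:5,r1:7,r2:Add1,r3:Add3,r4:7,r5:Add2

STATUS = TAG Add1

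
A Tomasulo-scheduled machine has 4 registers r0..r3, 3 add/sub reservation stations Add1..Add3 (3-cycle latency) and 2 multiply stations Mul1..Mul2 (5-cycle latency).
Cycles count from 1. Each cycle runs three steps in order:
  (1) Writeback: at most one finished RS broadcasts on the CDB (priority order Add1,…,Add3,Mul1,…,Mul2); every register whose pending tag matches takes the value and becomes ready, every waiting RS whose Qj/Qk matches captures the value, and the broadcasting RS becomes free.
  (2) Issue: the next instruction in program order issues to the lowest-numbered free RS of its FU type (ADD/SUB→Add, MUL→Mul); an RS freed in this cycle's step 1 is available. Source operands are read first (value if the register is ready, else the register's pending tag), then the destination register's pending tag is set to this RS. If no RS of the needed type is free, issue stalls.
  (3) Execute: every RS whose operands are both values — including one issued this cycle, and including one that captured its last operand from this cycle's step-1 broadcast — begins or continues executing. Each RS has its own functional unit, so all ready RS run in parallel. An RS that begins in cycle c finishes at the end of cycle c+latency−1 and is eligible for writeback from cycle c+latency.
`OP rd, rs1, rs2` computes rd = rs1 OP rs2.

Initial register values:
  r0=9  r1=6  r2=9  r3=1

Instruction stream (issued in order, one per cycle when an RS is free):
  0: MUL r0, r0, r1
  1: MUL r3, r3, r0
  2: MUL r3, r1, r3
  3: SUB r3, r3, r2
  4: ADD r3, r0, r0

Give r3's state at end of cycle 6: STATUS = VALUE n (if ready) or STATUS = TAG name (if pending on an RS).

  c1: issue MUL r0<-Mul1  regs: r0:Mul1,r1:6,r2:9,r3:1
  c2: issue MUL r3<-Mul2  regs: r0:Mul1,r1:6,r2:9,r3:Mul2
  c3: stall  regs: r0:Mul1,r1:6,r2:9,r3:Mul2
  c4: stall  regs: r0:Mul1,r1:6,r2:9,r3:Mul2
  c5: stall  regs: r0:Mul1,r1:6,r2:9,r3:Mul2
  c6: CDB Mul1=54; issue MUL r3<-Mul1  regs: r0:54,r1:6,r2:9,r3:Mul1

STATUS = TAG Mul1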